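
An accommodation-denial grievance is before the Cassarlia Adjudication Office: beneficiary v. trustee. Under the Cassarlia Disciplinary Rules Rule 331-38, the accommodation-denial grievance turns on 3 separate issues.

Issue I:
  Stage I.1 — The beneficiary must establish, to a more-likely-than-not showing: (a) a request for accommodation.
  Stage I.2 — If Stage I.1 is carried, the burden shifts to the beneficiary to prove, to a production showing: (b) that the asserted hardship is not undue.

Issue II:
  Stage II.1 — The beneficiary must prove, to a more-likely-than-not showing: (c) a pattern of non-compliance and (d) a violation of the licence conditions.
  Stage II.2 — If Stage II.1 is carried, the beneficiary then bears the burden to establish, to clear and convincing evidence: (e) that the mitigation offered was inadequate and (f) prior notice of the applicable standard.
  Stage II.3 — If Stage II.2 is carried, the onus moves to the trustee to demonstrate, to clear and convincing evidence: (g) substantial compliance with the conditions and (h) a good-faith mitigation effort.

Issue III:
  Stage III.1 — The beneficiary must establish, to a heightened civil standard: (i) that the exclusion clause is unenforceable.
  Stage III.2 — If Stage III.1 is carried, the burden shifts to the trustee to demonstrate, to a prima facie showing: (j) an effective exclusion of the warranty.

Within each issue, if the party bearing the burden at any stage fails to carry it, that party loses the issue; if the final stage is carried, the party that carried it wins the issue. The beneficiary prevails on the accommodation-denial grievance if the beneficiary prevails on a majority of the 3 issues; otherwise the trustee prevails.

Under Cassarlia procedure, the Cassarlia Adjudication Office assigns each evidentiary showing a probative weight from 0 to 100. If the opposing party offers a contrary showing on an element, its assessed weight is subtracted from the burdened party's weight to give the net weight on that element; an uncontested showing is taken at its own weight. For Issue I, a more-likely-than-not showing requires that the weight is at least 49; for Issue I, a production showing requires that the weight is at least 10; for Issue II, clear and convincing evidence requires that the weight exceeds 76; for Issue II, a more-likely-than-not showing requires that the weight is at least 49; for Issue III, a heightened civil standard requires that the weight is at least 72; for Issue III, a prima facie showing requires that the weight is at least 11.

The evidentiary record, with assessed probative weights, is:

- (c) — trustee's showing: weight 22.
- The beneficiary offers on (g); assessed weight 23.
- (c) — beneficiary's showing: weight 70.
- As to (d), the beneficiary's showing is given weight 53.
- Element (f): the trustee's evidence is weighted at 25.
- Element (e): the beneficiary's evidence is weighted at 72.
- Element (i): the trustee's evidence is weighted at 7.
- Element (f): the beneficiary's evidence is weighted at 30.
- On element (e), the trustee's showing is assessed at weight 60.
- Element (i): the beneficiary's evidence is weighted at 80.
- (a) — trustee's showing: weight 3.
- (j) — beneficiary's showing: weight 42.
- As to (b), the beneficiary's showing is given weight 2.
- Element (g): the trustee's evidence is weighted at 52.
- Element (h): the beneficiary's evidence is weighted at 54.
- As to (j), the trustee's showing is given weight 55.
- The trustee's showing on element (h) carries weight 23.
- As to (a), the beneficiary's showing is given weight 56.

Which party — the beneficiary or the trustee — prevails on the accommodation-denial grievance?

trustee

— Issue I —
Stage I.1 (beneficiary, a more-likely-than-not showing, weight is at least 49): (a) net 56−3=53 ≥ 49 — meets.
  Stage I.1 carried; the burden remains with the beneficiary.
Stage I.2 (beneficiary, a production showing, weight is at least 10): (b) 2 < 10 — fails.
  The beneficiary does not carry Stage I.2.
The analysis ends at Stage I.2; the trustee prevails on this issue.
— Issue II —
At Stage II.1 the beneficiary must meet a more-likely-than-not showing (weight is at least 49): on (c) the weight is 70 less the opposing 22 gives net 48, < 49, so (c) does not meet the standard; on (d) the weight is 53, which does reach 49, so (d) meets the standard.
  The beneficiary does not carry Stage II.1.
The analysis ends at Stage II.1; the trustee prevails on this issue.
— Issue III —
At Stage III.1 the beneficiary must meet a heightened civil standard (weight is at least 72): on (i) the weight is 80 less the opposing 7 gives net 73, ≥ 72, so (i) meets the standard.
  Stage III.1 is satisfied; the onus moves to the trustee.
At Stage III.2 the trustee must meet a prima facie showing (weight is at least 11): on (j) the weight is 55 less the opposing 42 gives net 13, ≥ 11, so (j) meets the standard.
  All elements met at the final stage.
With every stage satisfied, the trustee prevails on this issue.
Per-issue: Issue I → trustee; Issue II → trustee; Issue III → trustee. The beneficiary must prevail on a majority of issues; overall, the trustee prevails.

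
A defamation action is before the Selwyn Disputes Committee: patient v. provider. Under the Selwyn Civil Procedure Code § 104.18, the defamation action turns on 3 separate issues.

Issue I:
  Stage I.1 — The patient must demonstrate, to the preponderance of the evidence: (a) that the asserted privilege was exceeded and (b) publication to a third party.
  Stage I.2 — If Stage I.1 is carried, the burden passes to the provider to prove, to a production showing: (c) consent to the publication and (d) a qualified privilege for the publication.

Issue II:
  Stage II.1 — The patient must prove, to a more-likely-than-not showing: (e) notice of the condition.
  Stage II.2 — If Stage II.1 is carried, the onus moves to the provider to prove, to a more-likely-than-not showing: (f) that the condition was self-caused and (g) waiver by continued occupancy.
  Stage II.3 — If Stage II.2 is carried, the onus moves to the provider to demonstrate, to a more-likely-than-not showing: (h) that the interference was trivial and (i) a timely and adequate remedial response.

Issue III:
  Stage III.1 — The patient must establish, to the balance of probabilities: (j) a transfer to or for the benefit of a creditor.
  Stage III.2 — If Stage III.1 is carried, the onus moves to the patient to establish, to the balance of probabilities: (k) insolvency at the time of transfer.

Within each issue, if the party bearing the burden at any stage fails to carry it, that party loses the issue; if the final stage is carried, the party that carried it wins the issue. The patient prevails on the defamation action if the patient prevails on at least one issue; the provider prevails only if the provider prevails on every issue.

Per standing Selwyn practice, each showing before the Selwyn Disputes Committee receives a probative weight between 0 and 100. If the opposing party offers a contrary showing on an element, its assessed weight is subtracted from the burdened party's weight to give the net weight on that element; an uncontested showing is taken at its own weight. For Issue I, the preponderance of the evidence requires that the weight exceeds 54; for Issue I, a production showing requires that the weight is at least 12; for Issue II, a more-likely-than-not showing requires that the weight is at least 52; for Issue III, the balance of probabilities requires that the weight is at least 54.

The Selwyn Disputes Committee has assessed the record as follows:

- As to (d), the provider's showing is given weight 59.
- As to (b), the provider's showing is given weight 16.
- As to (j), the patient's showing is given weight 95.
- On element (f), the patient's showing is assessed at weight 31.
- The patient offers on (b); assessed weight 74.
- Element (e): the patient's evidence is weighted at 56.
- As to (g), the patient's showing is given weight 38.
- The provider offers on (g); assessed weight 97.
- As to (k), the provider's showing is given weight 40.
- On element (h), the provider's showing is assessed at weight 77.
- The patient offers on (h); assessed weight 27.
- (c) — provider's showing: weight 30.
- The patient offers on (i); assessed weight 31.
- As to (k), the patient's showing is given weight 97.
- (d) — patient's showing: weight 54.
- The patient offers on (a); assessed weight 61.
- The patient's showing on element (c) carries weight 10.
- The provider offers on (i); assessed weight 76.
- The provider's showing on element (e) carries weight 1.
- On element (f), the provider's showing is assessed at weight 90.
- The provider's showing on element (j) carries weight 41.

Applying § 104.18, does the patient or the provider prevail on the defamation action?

— Issue I —
Stage I.1 (patient, the preponderance of the evidence, weight exceeds 54): (a) 61 > 54 — meets; (b) net 74−16=58 > 54 — meets.
  Stage I.1 is satisfied; the onus moves to the provider.
Stage I.2 (provider, a production showing, weight is at least 12): (c) net 30−10=20 ≥ 12 — meets; (d) net 59−54=5 < 12 — fails.
  Not every element is met, so the provider fails to carry Stage I.2.
So the patient prevails on this issue.
— Issue II —
Stage II.1 (patient, a more-likely-than-not showing, weight is at least 52): (e) net 56−1=55 ≥ 52 — meets.
  All elements met. The burden passes to the provider.
Stage II.2 (provider, a more-likely-than-not showing, weight is at least 52): (f) net 90−31=59 ≥ 52 — meets; (g) net 97−38=59 ≥ 52 — meets.
  Stage II.2 carried; the burden remains with the provider.
Stage II.3 (provider, a more-likely-than-not showing, weight is at least 52): (h) net 77−27=50 < 52 — fails; (i) net 76−31=45 < 52 — fails.
  Not every element is met, so the provider fails to carry Stage II.3.
The analysis ends at Stage II.3; the patient prevails on this issue.
— Issue III —
Stage III.1 (patient, the balance of probabilities, weight is at least 54): (j) net 95−41=54 ≥ 54 — meets.
  Stage III.1 carried; the burden remains with the patient.
Stage III.2 (patient, the balance of probabilities, weight is at least 54): (k) net 97−40=57 ≥ 54 — meets.
  Stage III.2 carried; the final stage is satisfied.
With every stage satisfied, the patient prevails on this issue.
Per-issue: Issue I → patient; Issue II → patient; Issue III → patient. The patient must prevail on at least one issue; overall, the patient prevails.

patient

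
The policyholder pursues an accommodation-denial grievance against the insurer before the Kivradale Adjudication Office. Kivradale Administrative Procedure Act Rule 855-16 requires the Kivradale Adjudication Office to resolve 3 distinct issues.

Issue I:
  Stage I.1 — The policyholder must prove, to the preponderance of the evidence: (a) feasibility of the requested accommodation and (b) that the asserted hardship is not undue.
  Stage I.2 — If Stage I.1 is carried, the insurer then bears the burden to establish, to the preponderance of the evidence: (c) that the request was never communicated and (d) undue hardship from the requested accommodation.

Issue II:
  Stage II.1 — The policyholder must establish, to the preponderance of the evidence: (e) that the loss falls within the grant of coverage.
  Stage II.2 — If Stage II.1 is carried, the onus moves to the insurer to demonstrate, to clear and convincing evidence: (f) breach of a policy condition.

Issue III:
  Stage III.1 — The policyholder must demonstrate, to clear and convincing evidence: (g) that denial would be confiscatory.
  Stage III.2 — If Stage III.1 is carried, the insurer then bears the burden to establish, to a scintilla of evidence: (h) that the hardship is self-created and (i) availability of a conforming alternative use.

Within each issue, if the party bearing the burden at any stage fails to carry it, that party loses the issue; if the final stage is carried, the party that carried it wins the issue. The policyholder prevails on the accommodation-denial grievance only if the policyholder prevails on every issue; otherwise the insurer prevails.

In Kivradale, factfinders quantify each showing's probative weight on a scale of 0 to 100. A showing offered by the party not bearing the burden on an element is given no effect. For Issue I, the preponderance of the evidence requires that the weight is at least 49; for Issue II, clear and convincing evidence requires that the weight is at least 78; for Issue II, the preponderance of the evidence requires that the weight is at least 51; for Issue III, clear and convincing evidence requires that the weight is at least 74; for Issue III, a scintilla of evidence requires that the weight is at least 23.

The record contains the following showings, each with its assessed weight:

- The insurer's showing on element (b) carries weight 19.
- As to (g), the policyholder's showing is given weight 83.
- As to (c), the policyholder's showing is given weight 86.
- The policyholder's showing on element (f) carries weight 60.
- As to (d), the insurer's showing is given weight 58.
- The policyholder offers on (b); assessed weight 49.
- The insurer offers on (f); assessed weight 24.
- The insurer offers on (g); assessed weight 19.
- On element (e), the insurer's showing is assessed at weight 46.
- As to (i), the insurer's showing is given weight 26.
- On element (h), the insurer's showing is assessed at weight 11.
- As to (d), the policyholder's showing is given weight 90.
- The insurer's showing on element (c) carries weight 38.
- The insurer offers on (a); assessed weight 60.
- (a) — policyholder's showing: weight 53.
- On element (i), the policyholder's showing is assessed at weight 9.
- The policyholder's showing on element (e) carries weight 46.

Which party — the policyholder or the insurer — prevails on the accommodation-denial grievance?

— Issue I —
At Stage I.1 the policyholder must meet the preponderance of the evidence (weight is at least 49): on (a) the weight is 53 (the insurer's 60 is given no effect), ≥ 49, so (a) meets the standard; on (b) the weight is 49 (the insurer's 19 is given no effect), which does reach 49, so (b) meets the standard.
  Stage I.1 is satisfied; the onus moves to the insurer.
At Stage I.2 the insurer must meet the preponderance of the evidence (weight is at least 49): on (c) the weight is 38 (the policyholder's 86 is given no effect), which does not reach 49, so (c) does not meet the standard; on (d) the weight is 58 (the policyholder's 90 is given no effect), which does reach 49, so (d) meets the standard.
  Stage I.2 not carried; the insurer fails its burden.
The policyholder prevails on this issue.
— Issue II —
Stage II.1 (policyholder, the preponderance of the evidence, weight is at least 51): (e) 46 (insurer's 46 disregarded) < 51 — fails.
  Stage II.1 not carried; the policyholder fails its burden.
The analysis ends at Stage II.1; the insurer prevails on this issue.
— Issue III —
Stage III.1 — burden on policyholder; standard: clear and convincing evidence (weight is at least 74).
    (g): 83 (insurer's 19 disregarded) ≥ 74 [met]
  Stage III.1 carried; the burden shifts to the insurer.
Stage III.2 — burden on insurer; standard: a scintilla of evidence (weight is at least 23).
    (h): 11 < 23 [not met]
    (i): 26 (policyholder's 9 disregarded) ≥ 23 [met]
  Not every element is met, so the insurer fails to carry Stage III.2.
So the policyholder prevails on this issue.
Per-issue: Issue I → policyholder; Issue II → insurer; Issue III → policyholder. The policyholder must prevail on every issue; overall, the insurer prevails.

insurer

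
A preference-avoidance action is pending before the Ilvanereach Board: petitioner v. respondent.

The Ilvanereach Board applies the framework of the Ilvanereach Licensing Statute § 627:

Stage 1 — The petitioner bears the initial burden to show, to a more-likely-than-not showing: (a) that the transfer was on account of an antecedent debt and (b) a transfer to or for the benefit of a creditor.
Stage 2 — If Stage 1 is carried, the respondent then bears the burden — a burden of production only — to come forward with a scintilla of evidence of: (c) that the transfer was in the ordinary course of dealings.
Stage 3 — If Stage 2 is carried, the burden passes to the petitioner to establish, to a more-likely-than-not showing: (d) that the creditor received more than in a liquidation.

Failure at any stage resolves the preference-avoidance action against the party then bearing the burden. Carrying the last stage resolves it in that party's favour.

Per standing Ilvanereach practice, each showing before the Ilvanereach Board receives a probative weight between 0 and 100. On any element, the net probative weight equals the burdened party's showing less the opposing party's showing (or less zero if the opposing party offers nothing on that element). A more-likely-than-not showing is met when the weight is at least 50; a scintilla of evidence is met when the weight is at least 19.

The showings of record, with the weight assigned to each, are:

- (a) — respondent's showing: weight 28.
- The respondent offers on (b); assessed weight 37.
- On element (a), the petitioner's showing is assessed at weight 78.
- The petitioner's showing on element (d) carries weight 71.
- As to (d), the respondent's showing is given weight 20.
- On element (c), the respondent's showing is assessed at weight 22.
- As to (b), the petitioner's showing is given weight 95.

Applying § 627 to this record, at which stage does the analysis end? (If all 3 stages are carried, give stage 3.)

Stage 1 (petitioner, a more-likely-than-not showing, weight is at least 50): (a) net 78−28=50 ≥ 50 — meets; (b) net 95−37=58 ≥ 50 — meets.
  Stage 1 carried; the burden shifts to the respondent.
Stage 2 (respondent, a scintilla of evidence, weight is at least 19): (c) 22 ≥ 19 — meets.
  Stage 2 is satisfied; the onus moves to the petitioner.
Stage 3 (petitioner, a more-likely-than-not showing, weight is at least 50): (d) net 71−20=51 ≥ 50 — meets.
  The petitioner carries the last stage.
Every stage carried; the petitioner prevails.

stage 3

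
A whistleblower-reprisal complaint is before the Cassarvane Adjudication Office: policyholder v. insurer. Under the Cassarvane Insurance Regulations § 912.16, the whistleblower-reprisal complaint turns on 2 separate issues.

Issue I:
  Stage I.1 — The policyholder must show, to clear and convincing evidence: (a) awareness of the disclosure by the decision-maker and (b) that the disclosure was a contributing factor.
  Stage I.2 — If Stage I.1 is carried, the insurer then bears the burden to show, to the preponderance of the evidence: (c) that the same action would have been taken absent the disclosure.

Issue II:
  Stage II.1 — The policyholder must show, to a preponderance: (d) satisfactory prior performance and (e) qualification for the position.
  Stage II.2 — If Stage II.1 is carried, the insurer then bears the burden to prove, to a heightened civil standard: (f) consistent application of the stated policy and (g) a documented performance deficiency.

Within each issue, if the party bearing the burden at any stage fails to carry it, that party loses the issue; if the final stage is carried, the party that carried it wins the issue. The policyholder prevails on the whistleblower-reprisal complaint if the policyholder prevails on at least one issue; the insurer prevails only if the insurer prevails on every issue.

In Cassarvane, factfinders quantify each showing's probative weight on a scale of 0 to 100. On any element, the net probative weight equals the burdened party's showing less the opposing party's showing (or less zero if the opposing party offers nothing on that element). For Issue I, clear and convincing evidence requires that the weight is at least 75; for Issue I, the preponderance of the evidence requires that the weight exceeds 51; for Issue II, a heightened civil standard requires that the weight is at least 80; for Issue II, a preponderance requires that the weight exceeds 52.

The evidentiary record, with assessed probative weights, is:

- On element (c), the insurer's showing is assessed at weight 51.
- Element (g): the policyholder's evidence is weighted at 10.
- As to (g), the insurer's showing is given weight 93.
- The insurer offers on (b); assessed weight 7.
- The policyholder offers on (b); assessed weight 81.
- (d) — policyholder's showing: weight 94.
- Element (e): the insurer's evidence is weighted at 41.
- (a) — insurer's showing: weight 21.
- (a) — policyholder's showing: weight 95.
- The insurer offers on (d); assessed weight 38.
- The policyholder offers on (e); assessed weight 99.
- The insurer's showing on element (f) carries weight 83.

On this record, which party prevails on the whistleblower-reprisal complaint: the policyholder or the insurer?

insurer

— Issue I —
Stage I.1 — burden on policyholder; standard: clear and convincing evidence (weight is at least 75).
    (a): 95 − 21 = 74 < 75 [not met]
    (b): 81 − 7 = 74 < 75 [not met]
  The policyholder does not carry Stage I.1.
The insurer prevails on this issue.
— Issue II —
Stage II.1 (policyholder, a preponderance, weight exceeds 52): (d) net 94−38=56 > 52 — meets; (e) net 99−41=58 > 52 — meets.
  Stage II.1 carried; the burden shifts to the insurer.
Stage II.2 (insurer, a heightened civil standard, weight is at least 80): (f) 83 ≥ 80 — meets; (g) net 93−10=83 ≥ 80 — meets.
  Stage II.2 carried; the final stage is satisfied.
With every stage satisfied, the insurer prevails on this issue.
Per-issue: Issue I → insurer; Issue II → insurer. The policyholder must prevail on at least one issue; overall, the insurer prevails.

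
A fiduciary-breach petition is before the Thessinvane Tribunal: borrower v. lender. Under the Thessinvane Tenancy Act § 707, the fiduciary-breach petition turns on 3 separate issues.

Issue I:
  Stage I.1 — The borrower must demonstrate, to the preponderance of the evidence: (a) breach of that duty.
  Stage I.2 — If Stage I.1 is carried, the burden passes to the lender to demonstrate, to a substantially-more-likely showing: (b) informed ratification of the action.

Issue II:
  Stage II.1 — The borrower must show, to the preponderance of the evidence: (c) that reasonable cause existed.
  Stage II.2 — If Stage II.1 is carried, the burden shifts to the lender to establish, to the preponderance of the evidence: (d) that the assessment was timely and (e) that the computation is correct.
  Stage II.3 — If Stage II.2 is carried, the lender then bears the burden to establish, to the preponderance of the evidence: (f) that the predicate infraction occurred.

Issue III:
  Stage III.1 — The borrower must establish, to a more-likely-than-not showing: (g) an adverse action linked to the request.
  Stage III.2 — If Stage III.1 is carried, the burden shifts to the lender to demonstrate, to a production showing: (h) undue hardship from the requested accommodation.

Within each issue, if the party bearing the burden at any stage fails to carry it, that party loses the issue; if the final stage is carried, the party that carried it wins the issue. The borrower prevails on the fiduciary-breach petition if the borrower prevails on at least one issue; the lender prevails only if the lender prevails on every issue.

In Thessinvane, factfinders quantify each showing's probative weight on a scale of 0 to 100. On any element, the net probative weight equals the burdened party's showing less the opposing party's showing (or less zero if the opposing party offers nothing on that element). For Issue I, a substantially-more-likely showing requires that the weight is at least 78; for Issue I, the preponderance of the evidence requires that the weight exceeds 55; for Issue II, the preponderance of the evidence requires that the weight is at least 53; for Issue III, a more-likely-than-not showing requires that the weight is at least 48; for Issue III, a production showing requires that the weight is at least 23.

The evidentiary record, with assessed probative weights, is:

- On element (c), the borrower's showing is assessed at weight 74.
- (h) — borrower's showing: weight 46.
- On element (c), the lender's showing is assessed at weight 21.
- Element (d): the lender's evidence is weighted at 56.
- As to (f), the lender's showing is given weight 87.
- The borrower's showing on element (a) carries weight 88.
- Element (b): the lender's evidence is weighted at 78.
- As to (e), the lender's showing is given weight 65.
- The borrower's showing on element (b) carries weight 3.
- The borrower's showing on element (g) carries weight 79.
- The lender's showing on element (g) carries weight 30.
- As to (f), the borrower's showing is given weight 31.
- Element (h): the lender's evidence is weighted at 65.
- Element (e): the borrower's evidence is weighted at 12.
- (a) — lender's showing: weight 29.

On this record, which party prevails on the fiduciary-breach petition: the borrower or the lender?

— Issue I —
At Stage I.1 the borrower must meet the preponderance of the evidence (weight exceeds 55): on (a) the weight is 88 less the opposing 29 gives net 59, which does exceed 55, so (a) meets the standard.
  Stage I.1 carried; the burden shifts to the lender.
At Stage I.2 the lender must meet a substantially-more-likely showing (weight is at least 78): on (b) the weight is 78 less the opposing 3 gives net 75, which does not reach 78, so (b) does not meet the standard.
  Stage I.2 not carried; the lender fails its burden.
So the borrower prevails on this issue.
— Issue II —
Stage II.1 (borrower, the preponderance of the evidence, weight is at least 53): (c) net 74−21=53 ≥ 53 — meets.
  All elements met. The burden passes to the lender.
Stage II.2 (lender, the preponderance of the evidence, weight is at least 53): (d) 56 ≥ 53 — meets; (e) net 65−12=53 ≥ 53 — meets.
  All elements met. The lender retains the burden for Stage II.3.
Stage II.3 (lender, the preponderance of the evidence, weight is at least 53): (f) net 87−31=56 ≥ 53 — meets.
  The lender carries the last stage.
Every stage carried; the lender prevails on this issue.
— Issue III —
Stage III.1 — burden on borrower; standard: a more-likely-than-not showing (weight is at least 48).
    (g): 79 − 30 = 49 ≥ 48 [met]
  The borrower carries Stage III.1; the lender now bears the burden.
Stage III.2 — burden on lender; standard: a production showing (weight is at least 23).
    (h): 65 − 46 = 19 < 23 [not met]
  Not every element is met, so the lender fails to carry Stage III.2.
So the borrower prevails on this issue.
Per-issue: Issue I → borrower; Issue II → lender; Issue III → borrower. The borrower must prevail on at least one issue; overall, the borrower prevails.

borrower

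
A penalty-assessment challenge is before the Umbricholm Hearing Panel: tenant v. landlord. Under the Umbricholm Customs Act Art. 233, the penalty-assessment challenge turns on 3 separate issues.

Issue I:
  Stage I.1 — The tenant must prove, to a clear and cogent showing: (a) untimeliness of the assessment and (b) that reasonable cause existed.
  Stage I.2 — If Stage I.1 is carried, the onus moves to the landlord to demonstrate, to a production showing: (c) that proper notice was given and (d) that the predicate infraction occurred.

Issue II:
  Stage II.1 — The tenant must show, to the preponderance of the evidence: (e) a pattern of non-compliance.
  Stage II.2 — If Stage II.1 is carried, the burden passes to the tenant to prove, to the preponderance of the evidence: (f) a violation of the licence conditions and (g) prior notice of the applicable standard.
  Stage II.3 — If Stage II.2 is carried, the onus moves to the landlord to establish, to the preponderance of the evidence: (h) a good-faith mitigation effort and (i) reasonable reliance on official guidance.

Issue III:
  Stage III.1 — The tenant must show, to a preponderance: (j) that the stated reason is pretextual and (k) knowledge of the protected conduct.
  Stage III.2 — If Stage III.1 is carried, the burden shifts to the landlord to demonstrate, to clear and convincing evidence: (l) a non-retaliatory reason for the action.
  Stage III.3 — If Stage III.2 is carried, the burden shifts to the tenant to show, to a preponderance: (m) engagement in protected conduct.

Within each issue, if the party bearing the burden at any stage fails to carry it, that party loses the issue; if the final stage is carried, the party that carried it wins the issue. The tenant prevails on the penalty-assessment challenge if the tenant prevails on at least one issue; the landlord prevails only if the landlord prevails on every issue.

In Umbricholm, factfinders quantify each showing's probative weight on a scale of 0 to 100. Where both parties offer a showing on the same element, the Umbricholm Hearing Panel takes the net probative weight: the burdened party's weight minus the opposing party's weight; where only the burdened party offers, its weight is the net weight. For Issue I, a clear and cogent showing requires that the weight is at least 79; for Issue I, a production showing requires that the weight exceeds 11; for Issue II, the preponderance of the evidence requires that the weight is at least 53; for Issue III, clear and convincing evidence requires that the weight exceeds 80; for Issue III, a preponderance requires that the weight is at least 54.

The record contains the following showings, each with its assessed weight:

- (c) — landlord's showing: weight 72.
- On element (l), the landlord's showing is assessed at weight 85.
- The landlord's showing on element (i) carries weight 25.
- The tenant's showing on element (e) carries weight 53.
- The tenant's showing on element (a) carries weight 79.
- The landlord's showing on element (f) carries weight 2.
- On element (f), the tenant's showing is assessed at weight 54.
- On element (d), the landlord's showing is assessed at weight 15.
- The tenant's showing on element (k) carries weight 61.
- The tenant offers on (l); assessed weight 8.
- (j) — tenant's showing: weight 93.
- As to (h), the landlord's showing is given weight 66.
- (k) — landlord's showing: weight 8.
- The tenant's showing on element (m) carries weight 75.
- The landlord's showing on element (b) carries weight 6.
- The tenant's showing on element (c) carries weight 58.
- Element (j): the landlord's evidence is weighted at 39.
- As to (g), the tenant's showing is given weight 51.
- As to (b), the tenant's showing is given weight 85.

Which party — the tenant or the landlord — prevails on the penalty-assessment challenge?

landlord

— Issue I —
At Stage I.1 the tenant must meet a clear and cogent showing (weight is at least 79): on (a) the weight is 79, ≥ 79, so (a) meets the standard; on (b) the weight is 85 less the opposing 6 gives net 79, which does reach 79, so (b) meets the standard.
  All elements met. The burden passes to the landlord.
At Stage I.2 the landlord must meet a production showing (weight exceeds 11): on (c) the weight is 72 less the opposing 58 gives net 14, which does exceed 11, so (c) meets the standard; on (d) the weight is 15, which does exceed 11, so (d) meets the standard.
  All elements met at the final stage.
All stages carried — the landlord prevails on this issue.
— Issue II —
At Stage II.1 the tenant must meet the preponderance of the evidence (weight is at least 53): on (e) the weight is 53, which does reach 53, so (e) meets the standard.
  Stage II.1 carried; the burden remains with the tenant.
At Stage II.2 the tenant must meet the preponderance of the evidence (weight is at least 53): on (f) the weight is 54 less the opposing 2 gives net 52, < 53, so (f) does not meet the standard; on (g) the weight is 51, < 53, so (g) does not meet the standard.
  Not every element is met, so the tenant fails to carry Stage II.2.
The landlord prevails on this issue.
— Issue III —
At Stage III.1 the tenant must meet a preponderance (weight is at least 54): on (j) the weight is 93 less the opposing 39 gives net 54, which does reach 54, so (j) meets the standard; on (k) the weight is 61 less the opposing 8 gives net 53, which does not reach 54, so (k) does not meet the standard.
  The tenant does not carry Stage III.1.
The analysis ends at Stage III.1; the landlord prevails on this issue.
Per-issue: Issue I → landlord; Issue II → landlord; Issue III → landlord. The tenant must prevail on at least one issue; overall, the landlord prevails.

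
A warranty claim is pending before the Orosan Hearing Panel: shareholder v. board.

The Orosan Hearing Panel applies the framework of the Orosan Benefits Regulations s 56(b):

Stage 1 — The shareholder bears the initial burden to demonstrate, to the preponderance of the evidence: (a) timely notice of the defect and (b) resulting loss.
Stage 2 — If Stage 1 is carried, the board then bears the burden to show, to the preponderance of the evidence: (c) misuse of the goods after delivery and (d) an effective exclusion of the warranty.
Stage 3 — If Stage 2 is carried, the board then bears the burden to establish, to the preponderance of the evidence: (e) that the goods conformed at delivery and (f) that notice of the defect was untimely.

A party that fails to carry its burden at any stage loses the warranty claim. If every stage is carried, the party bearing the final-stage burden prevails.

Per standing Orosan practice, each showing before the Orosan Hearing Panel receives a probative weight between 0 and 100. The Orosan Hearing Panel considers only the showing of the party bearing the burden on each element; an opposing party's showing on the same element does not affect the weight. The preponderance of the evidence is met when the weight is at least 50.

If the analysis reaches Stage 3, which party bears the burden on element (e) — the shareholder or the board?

board

Stage 3's rule assigns the burden to the board (to the preponderance of the evidence).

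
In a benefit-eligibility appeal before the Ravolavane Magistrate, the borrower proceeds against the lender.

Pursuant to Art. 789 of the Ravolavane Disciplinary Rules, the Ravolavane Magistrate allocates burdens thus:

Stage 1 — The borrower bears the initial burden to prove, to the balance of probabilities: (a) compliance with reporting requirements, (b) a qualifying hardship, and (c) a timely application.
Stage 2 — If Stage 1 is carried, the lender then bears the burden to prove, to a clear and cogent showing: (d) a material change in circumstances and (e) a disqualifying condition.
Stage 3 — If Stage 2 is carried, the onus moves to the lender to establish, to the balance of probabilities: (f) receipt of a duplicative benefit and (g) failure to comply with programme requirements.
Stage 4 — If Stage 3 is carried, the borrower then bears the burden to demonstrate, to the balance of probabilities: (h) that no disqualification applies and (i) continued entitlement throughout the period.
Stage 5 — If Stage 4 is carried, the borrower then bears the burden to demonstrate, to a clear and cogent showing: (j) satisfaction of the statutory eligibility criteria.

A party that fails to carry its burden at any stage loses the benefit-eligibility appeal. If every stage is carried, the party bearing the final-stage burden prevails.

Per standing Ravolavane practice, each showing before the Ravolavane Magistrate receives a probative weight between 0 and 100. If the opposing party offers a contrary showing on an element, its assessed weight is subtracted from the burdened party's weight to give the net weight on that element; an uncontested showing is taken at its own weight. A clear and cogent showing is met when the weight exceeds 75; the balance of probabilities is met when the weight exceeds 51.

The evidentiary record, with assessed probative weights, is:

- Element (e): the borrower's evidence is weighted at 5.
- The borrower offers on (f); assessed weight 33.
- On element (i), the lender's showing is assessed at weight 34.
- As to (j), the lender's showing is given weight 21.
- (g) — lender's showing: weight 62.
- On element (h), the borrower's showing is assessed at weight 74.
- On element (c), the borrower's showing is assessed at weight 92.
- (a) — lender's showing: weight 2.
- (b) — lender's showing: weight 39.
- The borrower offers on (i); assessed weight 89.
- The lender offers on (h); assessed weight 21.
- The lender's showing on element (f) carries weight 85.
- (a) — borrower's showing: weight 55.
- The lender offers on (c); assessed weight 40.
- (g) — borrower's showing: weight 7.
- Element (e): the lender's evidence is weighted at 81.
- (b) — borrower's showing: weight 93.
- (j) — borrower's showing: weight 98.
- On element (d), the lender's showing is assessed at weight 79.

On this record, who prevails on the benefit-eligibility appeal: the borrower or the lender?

At Stage 1 the borrower must meet the balance of probabilities (weight exceeds 51): on (a) the weight is 55 less the opposing 2 gives net 53, > 51, so (a) meets the standard; on (b) the weight is 93 less the opposing 39 gives net 54, > 51, so (b) meets the standard; on (c) the weight is 92 less the opposing 40 gives net 52, which does exceed 51, so (c) meets the standard.
  Stage 1 carried; the burden shifts to the lender.
At Stage 2 the lender must meet a clear and cogent showing (weight exceeds 75): on (d) the weight is 79, > 75, so (d) meets the standard; on (e) the weight is 81 less the opposing 5 gives net 76, > 75, so (e) meets the standard.
  All elements met. The lender retains the burden for Stage 3.
At Stage 3 the lender must meet the balance of probabilities (weight exceeds 51): on (f) the weight is 85 less the opposing 33 gives net 52, which does exceed 51, so (f) meets the standard; on (g) the weight is 62 less the opposing 7 gives net 55, which does exceed 51, so (g) meets the standard.
  Stage 3 carried; the burden shifts to the borrower.
At Stage 4 the borrower must meet the balance of probabilities (weight exceeds 51): on (h) the weight is 74 less the opposing 21 gives net 53, > 51, so (h) meets the standard; on (i) the weight is 89 less the opposing 34 gives net 55, > 51, so (i) meets the standard.
  Stage 4 carried; the burden remains with the borrower.
At Stage 5 the borrower must meet a clear and cogent showing (weight exceeds 75): on (j) the weight is 98 less the opposing 21 gives net 77, > 75, so (j) meets the standard.
  The borrower carries the last stage.
With every stage satisfied, the borrower prevails.

borrower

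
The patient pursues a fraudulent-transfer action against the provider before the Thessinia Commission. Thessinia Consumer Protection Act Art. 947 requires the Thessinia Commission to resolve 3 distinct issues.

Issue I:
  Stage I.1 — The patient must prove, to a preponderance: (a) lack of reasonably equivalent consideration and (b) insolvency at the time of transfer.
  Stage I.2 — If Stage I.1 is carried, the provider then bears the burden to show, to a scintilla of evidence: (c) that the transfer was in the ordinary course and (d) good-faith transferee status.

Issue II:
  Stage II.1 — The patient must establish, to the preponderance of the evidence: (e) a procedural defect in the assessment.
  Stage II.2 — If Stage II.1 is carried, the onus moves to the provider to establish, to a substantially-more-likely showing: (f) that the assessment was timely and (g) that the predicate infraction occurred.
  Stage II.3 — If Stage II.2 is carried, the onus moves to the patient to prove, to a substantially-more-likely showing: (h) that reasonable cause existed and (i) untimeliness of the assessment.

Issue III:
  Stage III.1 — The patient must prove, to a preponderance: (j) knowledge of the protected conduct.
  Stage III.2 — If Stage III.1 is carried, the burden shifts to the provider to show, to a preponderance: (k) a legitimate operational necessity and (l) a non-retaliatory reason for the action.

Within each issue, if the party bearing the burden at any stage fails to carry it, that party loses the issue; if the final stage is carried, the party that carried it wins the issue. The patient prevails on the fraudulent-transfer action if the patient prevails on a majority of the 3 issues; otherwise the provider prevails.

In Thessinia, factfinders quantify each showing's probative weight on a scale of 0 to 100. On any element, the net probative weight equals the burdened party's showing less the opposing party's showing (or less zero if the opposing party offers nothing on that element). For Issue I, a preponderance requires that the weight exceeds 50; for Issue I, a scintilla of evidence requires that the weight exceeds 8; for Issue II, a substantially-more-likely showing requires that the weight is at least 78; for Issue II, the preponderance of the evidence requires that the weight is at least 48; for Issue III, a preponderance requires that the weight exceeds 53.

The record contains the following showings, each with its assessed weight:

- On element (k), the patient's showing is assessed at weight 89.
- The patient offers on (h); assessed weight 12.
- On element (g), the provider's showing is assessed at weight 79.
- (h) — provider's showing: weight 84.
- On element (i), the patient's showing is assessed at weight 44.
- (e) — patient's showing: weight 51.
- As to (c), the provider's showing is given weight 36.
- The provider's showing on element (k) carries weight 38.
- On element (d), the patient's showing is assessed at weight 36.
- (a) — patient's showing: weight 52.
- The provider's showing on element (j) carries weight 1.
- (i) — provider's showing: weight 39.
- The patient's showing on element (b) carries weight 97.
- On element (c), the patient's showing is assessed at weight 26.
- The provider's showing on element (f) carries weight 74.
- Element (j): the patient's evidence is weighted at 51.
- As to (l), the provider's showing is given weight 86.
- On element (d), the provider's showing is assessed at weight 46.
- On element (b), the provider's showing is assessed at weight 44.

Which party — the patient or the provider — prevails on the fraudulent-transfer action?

provider

— Issue I —
At Stage I.1 the patient must meet a preponderance (weight exceeds 50): on (a) the weight is 52, > 50, so (a) meets the standard; on (b) the weight is 97 less the opposing 44 gives net 53, which does exceed 50, so (b) meets the standard.
  Stage I.1 is satisfied; the onus moves to the provider.
At Stage I.2 the provider must meet a scintilla of evidence (weight exceeds 8): on (c) the weight is 36 less the opposing 26 gives net 10, which does exceed 8, so (c) meets the standard; on (d) the weight is 46 less the opposing 36 gives net 10, > 8, so (d) meets the standard.
  All elements met at the final stage.
With every stage satisfied, the provider prevails on this issue.
— Issue II —
Stage II.1 (patient, the preponderance of the evidence, weight is at least 48): (e) 51 ≥ 48 — meets.
  All elements met. The burden passes to the provider.
Stage II.2 (provider, a substantially-more-likely showing, weight is at least 78): (f) 74 < 78 — fails; (g) 79 ≥ 78 — meets.
  The provider does not carry Stage II.2.
The analysis ends at Stage II.2; the patient prevails on this issue.
— Issue III —
At Stage III.1 the patient must meet a preponderance (weight exceeds 53): on (j) the weight is 51 less the opposing 1 gives net 50, ≤ 53, so (j) does not meet the standard.
  Not every element is met, so the patient fails to carry Stage III.1.
The analysis ends at Stage III.1; the provider prevails on this issue.
Per-issue: Issue I → provider; Issue II → patient; Issue III → provider. The patient must prevail on a majority of issues; overall, the provider prevails.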